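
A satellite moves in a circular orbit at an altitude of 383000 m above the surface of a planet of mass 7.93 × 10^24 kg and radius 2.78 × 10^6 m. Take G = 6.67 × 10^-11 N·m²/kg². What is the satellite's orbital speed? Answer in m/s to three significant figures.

Orbital radius r = R + h = 2.78 × 10^6 + 383000 = 3.163 × 10^6 m.
Gravity supplies the centripetal force: G M m / r² = m v² / r, so v = √(GM/r).
v = √(6.67 × 10^-11 × 7.93 × 10^24 / 3.163 × 10^6) = √(1.672 × 10^8) = 12930 m/s.

12900 m/s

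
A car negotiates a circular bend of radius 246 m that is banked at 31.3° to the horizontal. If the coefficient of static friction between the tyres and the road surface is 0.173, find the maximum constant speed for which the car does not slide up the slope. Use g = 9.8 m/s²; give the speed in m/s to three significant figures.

At the maximum speed, friction acts down the slope at its limiting value f = μN. Radially (horizontal, toward centre): N sinθ + μN cosθ = mv²/r. Vertically: N cosθ − μN sinθ = mg.
Dividing: v² = r g (sinθ + μcosθ)/(cosθ − μsinθ).
sinθ + μcosθ = 0.5195 + 0.173×0.8545 = 0.6673; cosθ − μsinθ = 0.8545 − 0.173×0.5195 = 0.7646.
v² = 246 × 9.8 × 0.6673/0.7646 = 2104 m²/s², so v = 45.87 m/s.

45.9 m/s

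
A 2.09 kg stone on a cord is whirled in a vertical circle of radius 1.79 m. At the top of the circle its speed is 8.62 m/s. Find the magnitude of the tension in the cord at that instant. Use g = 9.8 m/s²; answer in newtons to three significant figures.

66.3 N

At the top, both T and the weight mg point inward (toward the centre), so T + mg = mv²/r.
T = m(v²/r − g) = 2.09 × ((8.62)²/1.79 − 9.8) = 2.09 × (41.51 − 9.8) = 2.09 × 31.71 = 66.28 N.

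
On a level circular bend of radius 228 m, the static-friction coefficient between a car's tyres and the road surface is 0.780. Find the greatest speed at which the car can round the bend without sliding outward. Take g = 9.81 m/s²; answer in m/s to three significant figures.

On a flat curve, static friction is the only horizontal force, so it must supply the full centripetal force: μ_s m g = m v²/r.
Mass cancels: v_max = √(μ_s g r) = √(0.780 × 9.81 × 228) = √1745 = 41.77 m/s.

41.8 m/s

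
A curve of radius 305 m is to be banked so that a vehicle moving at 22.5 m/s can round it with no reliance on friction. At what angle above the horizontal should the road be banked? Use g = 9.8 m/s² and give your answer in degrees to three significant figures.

9.61°

With no friction, the horizontal component of the normal force provides the centripetal force: N sinθ = mv²/r, while N cosθ = mg vertically.
Dividing: tanθ = v²/(r g) = (22.5)²/(305 × 9.8) = 506.2/2989 = 0.1694.
θ = arctan(0.1694) = 9.613°.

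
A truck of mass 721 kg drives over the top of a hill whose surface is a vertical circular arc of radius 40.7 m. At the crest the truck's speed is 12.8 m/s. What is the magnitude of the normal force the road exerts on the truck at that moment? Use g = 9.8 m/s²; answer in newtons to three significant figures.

At the crest the centripetal acceleration points downward (toward the centre of the arc), so mg − N = mv²/r.
N = m(g − v²/r) = 721 × (9.8 − (12.8)²/40.7) = 721 × (9.8 − 4.026) = 721 × 5.774 = 4163 N.

4160 N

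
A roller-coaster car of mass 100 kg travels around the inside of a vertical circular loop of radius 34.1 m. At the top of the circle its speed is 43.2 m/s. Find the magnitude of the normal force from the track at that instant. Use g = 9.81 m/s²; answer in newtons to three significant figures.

4490 N

At the top, both N and the weight mg point inward (toward the centre), so N + mg = mv²/r.
N = m(v²/r − g) = 100 × ((43.2)²/34.1 − 9.81) = 100 × (54.73 − 9.81) = 100 × 44.92 = 4492 N.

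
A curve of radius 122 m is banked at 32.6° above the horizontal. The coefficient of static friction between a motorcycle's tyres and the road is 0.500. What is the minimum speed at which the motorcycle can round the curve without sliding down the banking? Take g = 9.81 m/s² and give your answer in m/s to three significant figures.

At the minimum speed, friction acts up the slope at its limiting value f = μN. Radially (horizontal, toward centre): N sinθ − μN cosθ = mv²/r. Vertically: N cosθ + μN sinθ = mg.
Dividing: v² = r g (sinθ − μcosθ)/(cosθ + μsinθ).
sinθ − μcosθ = 0.5388 − 0.500×0.8425 = 0.1175; cosθ + μsinθ = 0.8425 + 0.500×0.5388 = 1.112.
v² = 122 × 9.81 × 0.1175/1.112 = 126.5 m²/s², so v = 11.25 m/s.

11.2 m/s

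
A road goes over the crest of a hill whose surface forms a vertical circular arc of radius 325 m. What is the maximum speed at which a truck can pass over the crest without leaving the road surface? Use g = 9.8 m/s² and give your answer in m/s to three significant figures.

56.4 m/s

At the crest the centre of the circle is below the truck, so the net downward (centripetal) force is mg − N = mv²/r.
The truck leaves the road when N → 0, giving v_max = √(g r) = √(9.8 × 325) = 56.44 m/s.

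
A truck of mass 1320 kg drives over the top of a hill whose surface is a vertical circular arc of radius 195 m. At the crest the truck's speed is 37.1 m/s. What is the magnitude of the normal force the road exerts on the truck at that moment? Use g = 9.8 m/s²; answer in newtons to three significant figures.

At the crest the centripetal acceleration points downward (toward the centre of the arc), so mg − N = mv²/r.
N = m(g − v²/r) = 1320 × (9.8 − (37.1)²/195) = 1320 × (9.8 − 7.059) = 1320 × 2.741 = 3619 N.

3620 N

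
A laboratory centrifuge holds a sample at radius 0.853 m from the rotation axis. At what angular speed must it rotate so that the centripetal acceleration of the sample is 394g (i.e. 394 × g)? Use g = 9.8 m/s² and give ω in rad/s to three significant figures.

Centripetal acceleration a_c = ω²r. Setting ω²r = 394g:
ω = √(394g / r) = √(394 × 9.8 / 0.853) = √4527 = 67.28 rad/s.

67.3 rad/s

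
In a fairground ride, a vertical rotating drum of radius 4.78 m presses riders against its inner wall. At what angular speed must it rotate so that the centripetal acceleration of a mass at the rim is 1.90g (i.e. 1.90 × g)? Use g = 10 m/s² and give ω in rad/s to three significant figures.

1.99 rad/s

Centripetal acceleration a_c = ω²r. Setting ω²r = 1.90g:
ω = √(1.90g / r) = √(1.90 × 10.0 / 4.78) = √3.975 = 1.994 rad/s.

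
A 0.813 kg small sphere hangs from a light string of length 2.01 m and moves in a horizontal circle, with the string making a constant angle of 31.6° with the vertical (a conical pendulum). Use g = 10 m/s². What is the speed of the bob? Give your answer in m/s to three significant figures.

2.55 m/s

The radius of the circle is r = L sinθ = 2.01 × sin 31.6° = 1.053 m.
Horizontally T sinθ = mv²/r and vertically T cosθ = mg, so tanθ = v²/(rg).
v = √(r g tanθ) = √(1.053 × 10.0 × 0.6152) = √6.479 = 2.545 m/s.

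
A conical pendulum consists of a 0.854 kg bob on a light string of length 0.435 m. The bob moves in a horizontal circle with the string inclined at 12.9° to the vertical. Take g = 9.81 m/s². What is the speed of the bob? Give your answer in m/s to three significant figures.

0.467 m/s

The radius of the circle is r = L sinθ = 0.435 × sin 12.9° = 0.09711 m.
Horizontally T sinθ = mv²/r and vertically T cosθ = mg, so tanθ = v²/(rg).
v = √(r g tanθ) = √(0.09711 × 9.81 × 0.2290) = √0.2182 = 0.4671 m/s.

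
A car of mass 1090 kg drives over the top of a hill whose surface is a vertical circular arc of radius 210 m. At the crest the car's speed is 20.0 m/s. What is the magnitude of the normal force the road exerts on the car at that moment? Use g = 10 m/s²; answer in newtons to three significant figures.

At the crest the centripetal acceleration points downward (toward the centre of the arc), so mg − N = mv²/r.
N = m(g − v²/r) = 1090 × (10.0 − (20.0)²/210) = 1090 × (10.0 − 1.905) = 1090 × 8.095 = 8824 N.

8820 N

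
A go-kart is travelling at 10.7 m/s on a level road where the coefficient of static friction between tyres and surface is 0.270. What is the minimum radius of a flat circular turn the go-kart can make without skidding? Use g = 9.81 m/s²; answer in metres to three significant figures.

At the limit, μ_s m g = m v²/r, so r_min = v²/(μ_s g) = (10.7)²/(0.270 × 9.81) = 114.5/2.649 = 43.22 m.

43.2 m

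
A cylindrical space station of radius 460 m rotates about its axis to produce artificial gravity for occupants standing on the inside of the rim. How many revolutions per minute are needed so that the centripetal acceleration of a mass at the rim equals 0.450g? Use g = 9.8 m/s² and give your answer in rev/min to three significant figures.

Require ω²r = 0.450g, so ω = √(0.450 × 9.8/460) = 0.09791 rad/s.
In rev/min: ω × 60/(2π) = 0.09791 × 60/(2π) = 0.9350 rev/min.

0.935 rev/min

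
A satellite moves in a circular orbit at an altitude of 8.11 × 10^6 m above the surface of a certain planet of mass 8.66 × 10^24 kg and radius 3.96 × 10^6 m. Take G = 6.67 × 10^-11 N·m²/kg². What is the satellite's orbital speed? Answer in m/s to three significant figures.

Orbital radius r = R + h = 3.96 × 10^6 + 8.11 × 10^6 = 1.207 × 10^7 m.
Gravity supplies the centripetal force: G M m / r² = m v² / r, so v = √(GM/r).
v = √(6.67 × 10^-11 × 8.66 × 10^24 / 1.207 × 10^7) = √(4.786 × 10^7) = 6918 m/s.

6920 m/s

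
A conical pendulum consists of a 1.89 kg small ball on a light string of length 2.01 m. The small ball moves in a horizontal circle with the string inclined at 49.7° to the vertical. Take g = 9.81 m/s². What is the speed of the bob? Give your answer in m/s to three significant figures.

The radius of the circle is r = L sinθ = 2.01 × sin 49.7° = 1.533 m.
Horizontally T sinθ = mv²/r and vertically T cosθ = mg, so tanθ = v²/(rg).
v = √(r g tanθ) = √(1.533 × 9.81 × 1.179) = √17.73 = 4.211 m/s.

4.21 m/s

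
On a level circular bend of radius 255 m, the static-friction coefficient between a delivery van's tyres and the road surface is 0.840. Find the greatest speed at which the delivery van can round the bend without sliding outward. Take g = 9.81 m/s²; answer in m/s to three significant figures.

45.8 m/s

The only inward force on a level bend is static friction, so at the limit f_s = μ_s N = μ_s m g = m v²/r.
Mass cancels: v_max = √(μ_s g r) = √(0.840 × 9.81 × 255) = √2101 = 45.84 m/s.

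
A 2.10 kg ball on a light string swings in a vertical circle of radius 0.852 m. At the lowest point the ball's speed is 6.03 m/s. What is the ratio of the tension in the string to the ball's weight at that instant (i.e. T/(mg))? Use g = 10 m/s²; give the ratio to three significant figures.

5.27

At the bottom, T − mg = mv²/r, so T = m(v²/r + g) and T/(mg) = v²/(rg) + 1 = (6.03)²/(0.852 × 10.0) + 1 = 4.268 + 1 = 5.268.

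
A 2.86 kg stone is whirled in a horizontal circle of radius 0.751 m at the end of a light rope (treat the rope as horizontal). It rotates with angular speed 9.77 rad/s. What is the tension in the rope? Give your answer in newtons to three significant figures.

v = ωr = 9.77 × 0.751 = 7.337 m/s.
The tension is the only horizontal force, so it supplies the full centripetal force: T = m v²/r = 2.86 × (7.337)²/0.751 = 2.86 × 53.84/0.751 = 205.0 N.

205 N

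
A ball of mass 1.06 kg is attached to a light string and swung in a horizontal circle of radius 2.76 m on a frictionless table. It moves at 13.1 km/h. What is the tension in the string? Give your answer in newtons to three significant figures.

v = 13.1 km/h = 13.1/3.6 = 3.639 m/s.
The tension is the only horizontal force, so it supplies the full centripetal force: T = m v²/r = 1.06 × (3.639)²/2.76 = 1.06 × 13.24/2.76 = 5.086 N.

5.09 N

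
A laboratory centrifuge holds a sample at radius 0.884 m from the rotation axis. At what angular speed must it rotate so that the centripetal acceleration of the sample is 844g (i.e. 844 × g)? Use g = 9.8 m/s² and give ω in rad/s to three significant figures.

96.7 rad/s

Centripetal acceleration a_c = ω²r. Setting ω²r = 844g:
ω = √(844g / r) = √(844 × 9.8 / 0.884) = √9357 = 96.73 rad/s.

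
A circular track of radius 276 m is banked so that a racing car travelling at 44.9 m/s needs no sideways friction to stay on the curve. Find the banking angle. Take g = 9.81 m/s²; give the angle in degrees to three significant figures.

36.7°

For a frictionless banked turn: horizontally N sinθ = mv²/r and vertically N cosθ = mg.
Dividing: tanθ = v²/(r g) = (44.9)²/(276 × 9.81) = 2016/2708 = 0.7446.
θ = arctan(0.7446) = 36.67°.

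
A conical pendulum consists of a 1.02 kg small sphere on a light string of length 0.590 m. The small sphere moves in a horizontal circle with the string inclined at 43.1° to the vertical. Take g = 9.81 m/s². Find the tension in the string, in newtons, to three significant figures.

Vertically the bob has no acceleration, so T cosθ = mg.
T = mg/cosθ = 1.02 × 9.81 / cos 43.1° = 10.01/0.7302 = 13.70 N.

13.7 N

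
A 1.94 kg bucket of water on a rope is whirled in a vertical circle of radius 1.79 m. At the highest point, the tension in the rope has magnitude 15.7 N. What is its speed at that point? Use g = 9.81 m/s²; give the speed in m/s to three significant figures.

At the top, T + mg = mv²/r, so v = √(r(T/m + g)) = √(1.79 × (15.7/1.94 + 9.81)) = √(1.79 × 17.90) = √32.05 = 5.661 m/s.

5.66 m/s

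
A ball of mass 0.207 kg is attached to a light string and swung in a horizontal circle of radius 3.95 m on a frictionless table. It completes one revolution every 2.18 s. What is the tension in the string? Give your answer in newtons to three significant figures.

6.79 N

v = 2πr/T = 2π × 3.95/2.18 = 11.38 m/s.
The tension is the only horizontal force, so it supplies the full centripetal force: T = m v²/r = 0.207 × (11.38)²/3.95 = 0.207 × 129.6/3.95 = 6.792 N.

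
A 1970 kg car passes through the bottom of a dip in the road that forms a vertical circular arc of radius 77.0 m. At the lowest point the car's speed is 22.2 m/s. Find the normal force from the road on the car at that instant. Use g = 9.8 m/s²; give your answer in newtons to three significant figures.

At the lowest point, N points up (toward the centre) and the weight mg points down (away from the centre), so the net inward force is N − mg = mv²/r.
N = m(v²/r + g) = 1970 × ((22.2)²/77.0 + 9.8) = 1970 × (6.401 + 9.8) = 1970 × 16.20 = 31920 N.

31900 N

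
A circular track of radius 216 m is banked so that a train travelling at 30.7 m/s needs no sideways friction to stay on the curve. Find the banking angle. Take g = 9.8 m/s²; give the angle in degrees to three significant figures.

24.0°

With no friction, the horizontal component of the normal force provides the centripetal force: N sinθ = mv²/r, while N cosθ = mg vertically.
Dividing: tanθ = v²/(r g) = (30.7)²/(216 × 9.8) = 942.5/2117 = 0.4452.
θ = arctan(0.4452) = 24.00°.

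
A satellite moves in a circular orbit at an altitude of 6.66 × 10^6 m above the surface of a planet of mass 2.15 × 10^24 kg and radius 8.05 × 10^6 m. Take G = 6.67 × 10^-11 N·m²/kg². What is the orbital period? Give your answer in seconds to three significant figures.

r = R + h = 8.05 × 10^6 + 6.66 × 10^6 = 1.471 × 10^7 m. Gravity provides the centripetal force: G M m / r² = m v² / r ⇒ v = √(GM/r) = 3122 m/s.
T = 2πr/v = 2π × 1.471 × 10^7 / 3122 = 29600 s.

29600 s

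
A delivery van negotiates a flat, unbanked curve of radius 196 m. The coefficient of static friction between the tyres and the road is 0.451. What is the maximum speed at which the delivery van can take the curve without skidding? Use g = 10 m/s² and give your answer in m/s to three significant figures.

29.7 m/s

Friction provides the centripetal force on a flat curve. At maximum speed it is at its limiting value: μ_s m g = m v²/r.
Mass cancels: v_max = √(μ_s g r) = √(0.451 × 10.0 × 196) = √884.0 = 29.73 m/s.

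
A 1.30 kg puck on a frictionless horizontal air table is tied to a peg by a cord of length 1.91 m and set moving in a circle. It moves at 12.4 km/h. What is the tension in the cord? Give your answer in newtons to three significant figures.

v = 12.4 km/h = 12.4/3.6 = 3.444 m/s.
The tension is the only horizontal force, so it supplies the full centripetal force: T = m v²/r = 1.30 × (3.444)²/1.91 = 1.30 × 11.86/1.91 = 8.075 N.

8.08 N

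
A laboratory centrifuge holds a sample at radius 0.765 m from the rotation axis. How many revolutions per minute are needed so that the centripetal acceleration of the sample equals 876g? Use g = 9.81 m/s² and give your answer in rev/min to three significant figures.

Require ω²r = 876g, so ω = √(876 × 9.81/0.765) = 106.0 rad/s.
In rev/min: ω × 60/(2π) = 106.0 × 60/(2π) = 1012 rev/min.

1010 rev/min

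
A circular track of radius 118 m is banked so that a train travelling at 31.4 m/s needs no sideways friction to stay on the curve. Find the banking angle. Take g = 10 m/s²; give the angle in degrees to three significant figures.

For a frictionless banked turn: horizontally N sinθ = mv²/r and vertically N cosθ = mg.
Dividing: tanθ = v²/(r g) = (31.4)²/(118 × 10.0) = 986.0/1180 = 0.8356.
θ = arctan(0.8356) = 39.88°.

39.9°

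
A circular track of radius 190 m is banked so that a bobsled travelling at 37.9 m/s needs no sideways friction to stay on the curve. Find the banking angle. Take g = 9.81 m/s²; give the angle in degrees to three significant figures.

With no friction, the horizontal component of the normal force provides the centripetal force: N sinθ = mv²/r, while N cosθ = mg vertically.
Dividing: tanθ = v²/(r g) = (37.9)²/(190 × 9.81) = 1436/1864 = 0.7706.
θ = arctan(0.7706) = 37.62°.

37.6°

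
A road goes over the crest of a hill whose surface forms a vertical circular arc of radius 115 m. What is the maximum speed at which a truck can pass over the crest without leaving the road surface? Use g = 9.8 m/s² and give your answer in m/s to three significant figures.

33.6 m/s

At the crest the centre of the circle is below the truck, so the net downward (centripetal) force is mg − N = mv²/r.
The truck leaves the road when N → 0, giving v_max = √(g r) = √(9.8 × 115) = 33.57 m/s.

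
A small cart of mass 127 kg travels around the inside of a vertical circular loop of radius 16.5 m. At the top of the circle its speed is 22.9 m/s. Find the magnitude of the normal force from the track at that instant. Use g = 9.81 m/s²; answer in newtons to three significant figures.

2790 N

At the top, both N and the weight mg point inward (toward the centre), so N + mg = mv²/r.
N = m(v²/r − g) = 127 × ((22.9)²/16.5 − 9.81) = 127 × (31.78 − 9.81) = 127 × 21.97 = 2790 N.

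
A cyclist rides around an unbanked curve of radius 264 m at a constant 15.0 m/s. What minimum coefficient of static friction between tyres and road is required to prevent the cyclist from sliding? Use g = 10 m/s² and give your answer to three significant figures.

Friction provides the centripetal force: μ_s m g = m v²/r, so μ_s = v²/(g r) = (15.00)²/(10.0 × 264) = 225.0/2640 = 0.08523.

0.0852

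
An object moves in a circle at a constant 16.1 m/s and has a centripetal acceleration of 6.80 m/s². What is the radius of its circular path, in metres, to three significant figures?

38.1 m

a_c = v²/r ⇒ r = v²/a_c = (16.1)²/6.80 = 259.2/6.80 = 38.12 m.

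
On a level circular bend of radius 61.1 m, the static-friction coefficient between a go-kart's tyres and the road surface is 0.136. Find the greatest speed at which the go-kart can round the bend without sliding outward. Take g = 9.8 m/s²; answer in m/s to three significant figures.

Friction provides the centripetal force on a flat curve. At maximum speed it is at its limiting value: μ_s m g = m v²/r.
Mass cancels: v_max = √(μ_s g r) = √(0.136 × 9.8 × 61.1) = √81.43 = 9.024 m/s.

9.02 m/s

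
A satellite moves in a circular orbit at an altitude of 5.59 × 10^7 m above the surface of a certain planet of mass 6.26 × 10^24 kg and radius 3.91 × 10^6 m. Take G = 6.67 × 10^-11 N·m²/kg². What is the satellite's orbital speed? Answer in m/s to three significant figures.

2640 m/s

Orbital radius r = R + h = 3.91 × 10^6 + 5.59 × 10^7 = 5.981 × 10^7 m.
Gravity supplies the centripetal force: G M m / r² = m v² / r, so v = √(GM/r).
v = √(6.67 × 10^-11 × 6.26 × 10^24 / 5.981 × 10^7) = √(6.981 × 10^6) = 2642 m/s.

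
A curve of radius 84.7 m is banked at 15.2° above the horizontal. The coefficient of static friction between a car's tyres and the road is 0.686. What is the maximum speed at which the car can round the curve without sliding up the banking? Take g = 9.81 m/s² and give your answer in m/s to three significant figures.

At the maximum speed, friction acts down the slope at its limiting value f = μN. Radially (horizontal, toward centre): N sinθ + μN cosθ = mv²/r. Vertically: N cosθ − μN sinθ = mg.
Dividing: v² = r g (sinθ + μcosθ)/(cosθ − μsinθ).
sinθ + μcosθ = 0.2622 + 0.686×0.9650 = 0.9242; cosθ − μsinθ = 0.9650 − 0.686×0.2622 = 0.7852.
v² = 84.7 × 9.81 × 0.9242/0.7852 = 978.0 m²/s², so v = 31.27 m/s.

31.3 m/s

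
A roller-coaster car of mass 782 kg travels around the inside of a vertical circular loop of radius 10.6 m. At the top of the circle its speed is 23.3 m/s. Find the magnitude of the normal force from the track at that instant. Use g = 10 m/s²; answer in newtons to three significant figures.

32200 N

At the top, both N and the weight mg point inward (toward the centre), so N + mg = mv²/r.
N = m(v²/r − g) = 782 × ((23.3)²/10.6 − 10.0) = 782 × (51.22 − 10.0) = 782 × 41.22 = 32230 N.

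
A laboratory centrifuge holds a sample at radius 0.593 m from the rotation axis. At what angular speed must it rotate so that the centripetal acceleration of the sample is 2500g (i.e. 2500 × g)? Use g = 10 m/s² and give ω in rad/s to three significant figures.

Centripetal acceleration a_c = ω²r. Setting ω²r = 2500g:
ω = √(2500g / r) = √(2500 × 10.0 / 0.593) = √42160 = 205.3 rad/s.

205 rad/s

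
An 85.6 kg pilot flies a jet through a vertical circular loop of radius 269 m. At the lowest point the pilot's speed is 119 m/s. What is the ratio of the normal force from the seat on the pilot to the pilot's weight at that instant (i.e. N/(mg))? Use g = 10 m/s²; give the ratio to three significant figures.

At the bottom, N − mg = mv²/r, so N = m(v²/r + g) and N/(mg) = v²/(rg) + 1 = (119)²/(269 × 10.0) + 1 = 5.264 + 1 = 6.264.

6.26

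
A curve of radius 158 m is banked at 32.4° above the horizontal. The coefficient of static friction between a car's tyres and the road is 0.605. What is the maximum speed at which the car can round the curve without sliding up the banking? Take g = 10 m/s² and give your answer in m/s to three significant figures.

56.4 m/s

At the maximum speed, friction acts down the slope at its limiting value f = μN. Radially (horizontal, toward centre): N sinθ + μN cosθ = mv²/r. Vertically: N cosθ − μN sinθ = mg.
Dividing: v² = r g (sinθ + μcosθ)/(cosθ − μsinθ).
sinθ + μcosθ = 0.5358 + 0.605×0.8443 = 1.047; cosθ − μsinθ = 0.8443 − 0.605×0.5358 = 0.5202.
v² = 158 × 10.0 × 1.047/0.5202 = 3179 m²/s², so v = 56.38 m/s.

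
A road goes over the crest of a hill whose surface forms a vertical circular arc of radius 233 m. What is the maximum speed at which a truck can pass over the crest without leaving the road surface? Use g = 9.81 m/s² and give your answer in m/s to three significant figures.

47.8 m/s

At the crest the centre of the circle is below the truck, so the net downward (centripetal) force is mg − N = mv²/r.
The truck leaves the road when N → 0, giving v_max = √(g r) = √(9.81 × 233) = 47.81 m/s.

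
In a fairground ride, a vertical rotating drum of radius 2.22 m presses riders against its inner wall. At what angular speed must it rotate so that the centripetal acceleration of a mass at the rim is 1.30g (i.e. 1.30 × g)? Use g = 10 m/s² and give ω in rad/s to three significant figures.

2.42 rad/s

Centripetal acceleration a_c = ω²r. Setting ω²r = 1.30g:
ω = √(1.30g / r) = √(1.30 × 10.0 / 2.22) = √5.856 = 2.420 rad/s.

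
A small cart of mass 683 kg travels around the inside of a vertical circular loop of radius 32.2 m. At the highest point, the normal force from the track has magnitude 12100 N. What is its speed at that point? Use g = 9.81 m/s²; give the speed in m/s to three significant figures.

At the top, N + mg = mv²/r, so v = √(r(N/m + g)) = √(32.2 × (12100/683 + 9.81)) = √(32.2 × 27.53) = √886.3 = 29.77 m/s.

29.8 m/s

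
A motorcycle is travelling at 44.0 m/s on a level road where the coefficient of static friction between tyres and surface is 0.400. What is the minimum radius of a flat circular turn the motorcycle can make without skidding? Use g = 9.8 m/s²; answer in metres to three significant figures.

At the limit, μ_s m g = m v²/r, so r_min = v²/(μ_s g) = (44.0)²/(0.400 × 9.8) = 1936/3.920 = 493.9 m.

494 m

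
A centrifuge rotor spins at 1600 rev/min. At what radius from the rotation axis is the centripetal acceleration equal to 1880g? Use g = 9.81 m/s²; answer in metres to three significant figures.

0.657 m

ω = 1600 rev/min × 2π/60 = 167.6 rad/s.
a_c = ω²r = 1880g ⇒ r = 1880 × 9.81 / (167.6)² = 18440/28070 = 0.6569 m.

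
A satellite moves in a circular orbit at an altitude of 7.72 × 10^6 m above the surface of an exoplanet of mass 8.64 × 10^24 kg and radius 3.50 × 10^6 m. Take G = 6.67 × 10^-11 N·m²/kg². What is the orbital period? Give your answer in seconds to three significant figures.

r = R + h = 3.50 × 10^6 + 7.72 × 10^6 = 1.122 × 10^7 m. Gravity provides the centripetal force: G M m / r² = m v² / r ⇒ v = √(GM/r) = 7167 m/s.
T = 2πr/v = 2π × 1.122 × 10^7 / 7167 = 9837 s.

9840 s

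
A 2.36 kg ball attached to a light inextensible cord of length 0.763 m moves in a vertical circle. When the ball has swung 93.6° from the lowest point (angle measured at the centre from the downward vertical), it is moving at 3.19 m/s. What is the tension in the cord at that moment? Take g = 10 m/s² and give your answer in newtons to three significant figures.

30.0 N

Take the radial direction toward the centre of the circle as positive. The component of the weight along the string toward the centre is −mg cos φ (φ measured from the bottom), so Newton's second law along the string gives T − mg cos φ = m v²/r.
cos 93.6° = -0.06279, so T = m(v²/r + g cos φ) = 2.36 × ((3.19)²/0.763 + 10.0 × -0.06279) = 2.36 × (13.34 + (-0.6279)) = 2.36 × 12.71 = 29.99 N.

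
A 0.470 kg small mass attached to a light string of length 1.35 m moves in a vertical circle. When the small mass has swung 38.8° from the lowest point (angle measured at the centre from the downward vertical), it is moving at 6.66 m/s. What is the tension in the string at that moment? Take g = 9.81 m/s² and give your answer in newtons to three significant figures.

Take the radial direction toward the centre of the circle as positive. The component of the weight along the string toward the centre is −mg cos φ (φ measured from the bottom), so Newton's second law along the string gives T − mg cos φ = m v²/r.
cos 38.8° = 0.7793, so T = m(v²/r + g cos φ) = 0.470 × ((6.66)²/1.35 + 9.81 × 0.7793) = 0.470 × (32.86 + (7.645)) = 0.470 × 40.50 = 19.04 N.

19.0 N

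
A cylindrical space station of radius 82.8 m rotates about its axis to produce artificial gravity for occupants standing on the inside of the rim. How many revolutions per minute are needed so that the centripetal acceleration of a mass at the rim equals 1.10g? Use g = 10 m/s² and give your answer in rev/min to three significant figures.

Require ω²r = 1.10g, so ω = √(1.10 × 10.0/82.8) = 0.3645 rad/s.
In rev/min: ω × 60/(2π) = 0.3645 × 60/(2π) = 3.481 rev/min.

3.48 rev/min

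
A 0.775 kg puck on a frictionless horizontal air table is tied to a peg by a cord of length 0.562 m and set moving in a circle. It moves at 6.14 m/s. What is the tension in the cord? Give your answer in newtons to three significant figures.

52.0 N

The tension is the only horizontal force, so it supplies the full centripetal force: T = m v²/r = 0.775 × (6.140)²/0.562 = 0.775 × 37.70/0.562 = 51.99 N.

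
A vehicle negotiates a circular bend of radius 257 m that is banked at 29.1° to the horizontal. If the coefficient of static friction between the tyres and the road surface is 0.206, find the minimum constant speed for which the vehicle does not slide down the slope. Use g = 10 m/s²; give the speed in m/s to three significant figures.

At the minimum speed, friction acts up the slope at its limiting value f = μN. Radially (horizontal, toward centre): N sinθ − μN cosθ = mv²/r. Vertically: N cosθ + μN sinθ = mg.
Dividing: v² = r g (sinθ − μcosθ)/(cosθ + μsinθ).
sinθ − μcosθ = 0.4863 − 0.206×0.8738 = 0.3063; cosθ + μsinθ = 0.8738 + 0.206×0.4863 = 0.9740.
v² = 257 × 10.0 × 0.3063/0.9740 = 808.3 m²/s², so v = 28.43 m/s.

28.4 m/s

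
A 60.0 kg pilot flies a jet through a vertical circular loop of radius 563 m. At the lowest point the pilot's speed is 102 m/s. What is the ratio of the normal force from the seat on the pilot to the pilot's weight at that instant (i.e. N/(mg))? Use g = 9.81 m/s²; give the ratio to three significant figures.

2.88

At the bottom, N − mg = mv²/r, so N = m(v²/r + g) and N/(mg) = v²/(rg) + 1 = (102)²/(563 × 9.81) + 1 = 1.884 + 1 = 2.884.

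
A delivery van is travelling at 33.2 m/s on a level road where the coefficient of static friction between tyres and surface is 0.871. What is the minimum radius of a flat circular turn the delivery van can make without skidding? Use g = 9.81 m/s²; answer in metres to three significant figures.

At the limit, μ_s m g = m v²/r, so r_min = v²/(μ_s g) = (33.2)²/(0.871 × 9.81) = 1102/8.545 = 129.0 m.

129 m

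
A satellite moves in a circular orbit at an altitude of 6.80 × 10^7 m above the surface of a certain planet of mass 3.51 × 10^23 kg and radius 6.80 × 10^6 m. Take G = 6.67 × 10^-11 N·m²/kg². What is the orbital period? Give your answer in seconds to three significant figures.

r = R + h = 6.80 × 10^6 + 6.80 × 10^7 = 7.480 × 10^7 m. Gravity provides the centripetal force: G M m / r² = m v² / r ⇒ v = √(GM/r) = 559.5 m/s.
T = 2πr/v = 2π × 7.480 × 10^7 / 559.5 = 840100 s.

840000 s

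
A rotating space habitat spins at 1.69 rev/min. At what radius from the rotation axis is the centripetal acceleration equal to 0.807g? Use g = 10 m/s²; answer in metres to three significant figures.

ω = 1.69 rev/min × 2π/60 = 0.1770 rad/s.
a_c = ω²r = 0.807g ⇒ r = 0.807 × 10.0 / (0.1770)² = 8.070/0.03132 = 257.7 m.

258 m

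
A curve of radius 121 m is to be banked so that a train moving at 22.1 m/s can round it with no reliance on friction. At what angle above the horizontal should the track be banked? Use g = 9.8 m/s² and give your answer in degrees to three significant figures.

22.4°

For a frictionless banked turn: horizontally N sinθ = mv²/r and vertically N cosθ = mg.
Dividing: tanθ = v²/(r g) = (22.1)²/(121 × 9.8) = 488.4/1186 = 0.4119.
θ = arctan(0.4119) = 22.39°.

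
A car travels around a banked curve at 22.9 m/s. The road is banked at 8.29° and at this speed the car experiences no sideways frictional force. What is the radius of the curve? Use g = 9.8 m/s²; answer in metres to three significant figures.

367 m

Frictionless banking: tanθ = v²/(rg), so r = v²/(g tanθ).
r = (22.9)²/(9.8 × tan 8.29°) = 524.4/(9.8 × 0.1457) = 524.4/1.428 = 367.3 m.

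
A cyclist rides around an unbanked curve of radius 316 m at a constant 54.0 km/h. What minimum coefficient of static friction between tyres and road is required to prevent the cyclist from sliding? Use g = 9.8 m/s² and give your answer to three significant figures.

v = 54.0/3.6 = 15.00 m/s.
Friction provides the centripetal force: μ_s m g = m v²/r, so μ_s = v²/(g r) = (15.00)²/(9.8 × 316) = 225.0/3097 = 0.07266.

0.0727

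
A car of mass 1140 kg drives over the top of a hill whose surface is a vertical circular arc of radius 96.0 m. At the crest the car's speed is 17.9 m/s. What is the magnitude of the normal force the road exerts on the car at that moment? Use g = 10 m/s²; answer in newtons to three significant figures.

7600 N

At the crest the centripetal acceleration points downward (toward the centre of the arc), so mg − N = mv²/r.
N = m(g − v²/r) = 1140 × (10.0 − (17.9)²/96.0) = 1140 × (10.0 − 3.338) = 1140 × 6.662 = 7595 N.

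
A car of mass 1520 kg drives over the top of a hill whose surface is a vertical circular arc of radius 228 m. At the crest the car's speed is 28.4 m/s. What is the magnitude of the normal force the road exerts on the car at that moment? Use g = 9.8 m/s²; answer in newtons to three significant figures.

At the crest the centripetal acceleration points downward (toward the centre of the arc), so mg − N = mv²/r.
N = m(g − v²/r) = 1520 × (9.8 − (28.4)²/228) = 1520 × (9.8 − 3.538) = 1520 × 6.262 = 9519 N.

9520 N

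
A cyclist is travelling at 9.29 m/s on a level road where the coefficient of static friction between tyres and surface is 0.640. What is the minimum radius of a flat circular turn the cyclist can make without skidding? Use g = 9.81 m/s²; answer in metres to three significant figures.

At the limit, μ_s m g = m v²/r, so r_min = v²/(μ_s g) = (9.29)²/(0.640 × 9.81) = 86.30/6.278 = 13.75 m.

13.7 m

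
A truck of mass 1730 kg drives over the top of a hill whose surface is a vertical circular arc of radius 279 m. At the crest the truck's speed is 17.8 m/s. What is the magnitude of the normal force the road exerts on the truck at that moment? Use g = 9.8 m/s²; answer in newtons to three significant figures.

At the crest the centripetal acceleration points downward (toward the centre of the arc), so mg − N = mv²/r.
N = m(g − v²/r) = 1730 × (9.8 − (17.8)²/279) = 1730 × (9.8 − 1.136) = 1730 × 8.664 = 14990 N.

15000 N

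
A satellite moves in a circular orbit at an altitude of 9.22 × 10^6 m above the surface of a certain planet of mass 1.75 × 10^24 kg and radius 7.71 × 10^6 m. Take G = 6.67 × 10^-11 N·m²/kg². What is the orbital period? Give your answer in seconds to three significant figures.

40500 s

r = R + h = 7.71 × 10^6 + 9.22 × 10^6 = 1.693 × 10^7 m. Gravity provides the centripetal force: G M m / r² = m v² / r ⇒ v = √(GM/r) = 2626 m/s.
T = 2πr/v = 2π × 1.693 × 10^7 / 2626 = 40510 s.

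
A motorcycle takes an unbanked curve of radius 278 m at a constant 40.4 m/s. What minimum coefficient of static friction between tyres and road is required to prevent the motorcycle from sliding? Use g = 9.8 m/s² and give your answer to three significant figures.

Friction provides the centripetal force: μ_s m g = m v²/r, so μ_s = v²/(g r) = (40.40)²/(9.8 × 278) = 1632/2724 = 0.5991.

0.599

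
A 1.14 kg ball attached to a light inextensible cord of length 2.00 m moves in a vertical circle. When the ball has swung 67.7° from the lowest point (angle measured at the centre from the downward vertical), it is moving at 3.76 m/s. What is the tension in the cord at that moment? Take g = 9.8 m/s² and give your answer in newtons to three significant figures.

Take the radial direction toward the centre of the circle as positive. The component of the weight along the string toward the centre is −mg cos φ (φ measured from the bottom), so Newton's second law along the string gives T − mg cos φ = m v²/r.
cos 67.7° = 0.3795, so T = m(v²/r + g cos φ) = 1.14 × ((3.76)²/2.00 + 9.8 × 0.3795) = 1.14 × (7.069 + (3.719)) = 1.14 × 10.79 = 12.30 N.

12.3 N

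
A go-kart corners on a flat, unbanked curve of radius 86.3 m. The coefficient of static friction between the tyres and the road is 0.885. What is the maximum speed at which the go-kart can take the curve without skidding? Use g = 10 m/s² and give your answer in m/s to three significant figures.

27.6 m/s

Friction provides the centripetal force on a flat curve. At maximum speed it is at its limiting value: μ_s m g = m v²/r.
Mass cancels: v_max = √(μ_s g r) = √(0.885 × 10.0 × 86.3) = √763.8 = 27.64 m/s.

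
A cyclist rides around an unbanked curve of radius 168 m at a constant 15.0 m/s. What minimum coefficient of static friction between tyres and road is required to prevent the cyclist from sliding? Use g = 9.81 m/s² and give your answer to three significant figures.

0.137

Friction provides the centripetal force: μ_s m g = m v²/r, so μ_s = v²/(g r) = (15.00)²/(9.81 × 168) = 225.0/1648 = 0.1365.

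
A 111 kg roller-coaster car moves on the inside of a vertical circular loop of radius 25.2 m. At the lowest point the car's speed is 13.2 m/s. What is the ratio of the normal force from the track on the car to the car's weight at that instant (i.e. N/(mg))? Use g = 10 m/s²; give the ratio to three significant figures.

1.69

At the bottom, N − mg = mv²/r, so N = m(v²/r + g) and N/(mg) = v²/(rg) + 1 = (13.2)²/(25.2 × 10.0) + 1 = 0.6914 + 1 = 1.691.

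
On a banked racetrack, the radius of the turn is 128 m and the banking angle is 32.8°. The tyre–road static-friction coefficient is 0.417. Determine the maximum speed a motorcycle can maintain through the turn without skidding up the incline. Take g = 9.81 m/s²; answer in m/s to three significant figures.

At the maximum speed, friction acts down the slope at its limiting value f = μN. Radially (horizontal, toward centre): N sinθ + μN cosθ = mv²/r. Vertically: N cosθ − μN sinθ = mg.
Dividing: v² = r g (sinθ + μcosθ)/(cosθ − μsinθ).
sinθ + μcosθ = 0.5417 + 0.417×0.8406 = 0.8922; cosθ − μsinθ = 0.8406 − 0.417×0.5417 = 0.6147.
v² = 128 × 9.81 × 0.8922/0.6147 = 1823 m²/s², so v = 42.69 m/s.

42.7 m/s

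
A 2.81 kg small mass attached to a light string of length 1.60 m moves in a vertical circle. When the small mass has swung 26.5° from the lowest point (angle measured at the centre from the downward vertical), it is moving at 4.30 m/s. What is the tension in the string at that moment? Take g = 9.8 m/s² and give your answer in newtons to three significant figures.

Take the radial direction toward the centre of the circle as positive. The component of the weight along the string toward the centre is −mg cos φ (φ measured from the bottom), so Newton's second law along the string gives T − mg cos φ = m v²/r.
cos 26.5° = 0.8949, so T = m(v²/r + g cos φ) = 2.81 × ((4.30)²/1.60 + 9.8 × 0.8949) = 2.81 × (11.56 + (8.770)) = 2.81 × 20.33 = 57.12 N.

57.1 N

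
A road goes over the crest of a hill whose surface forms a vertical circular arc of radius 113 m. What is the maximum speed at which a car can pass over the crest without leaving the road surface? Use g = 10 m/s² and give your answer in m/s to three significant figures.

33.6 m/s

At the crest the centre of the circle is below the car, so the net downward (centripetal) force is mg − N = mv²/r.
The car leaves the road when N → 0, giving v_max = √(g r) = √(10.0 × 113) = 33.62 m/s.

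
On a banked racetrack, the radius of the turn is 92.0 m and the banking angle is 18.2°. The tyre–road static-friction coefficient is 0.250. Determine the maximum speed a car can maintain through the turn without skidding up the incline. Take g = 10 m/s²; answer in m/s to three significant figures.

24.1 m/s

At the maximum speed, friction acts down the slope at its limiting value f = μN. Radially (horizontal, toward centre): N sinθ + μN cosθ = mv²/r. Vertically: N cosθ − μN sinθ = mg.
Dividing: v² = r g (sinθ + μcosθ)/(cosθ − μsinθ).
sinθ + μcosθ = 0.3123 + 0.250×0.9500 = 0.5498; cosθ − μsinθ = 0.9500 − 0.250×0.3123 = 0.8719.
v² = 92.0 × 10.0 × 0.5498/0.8719 = 580.2 m²/s², so v = 24.09 m/s.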